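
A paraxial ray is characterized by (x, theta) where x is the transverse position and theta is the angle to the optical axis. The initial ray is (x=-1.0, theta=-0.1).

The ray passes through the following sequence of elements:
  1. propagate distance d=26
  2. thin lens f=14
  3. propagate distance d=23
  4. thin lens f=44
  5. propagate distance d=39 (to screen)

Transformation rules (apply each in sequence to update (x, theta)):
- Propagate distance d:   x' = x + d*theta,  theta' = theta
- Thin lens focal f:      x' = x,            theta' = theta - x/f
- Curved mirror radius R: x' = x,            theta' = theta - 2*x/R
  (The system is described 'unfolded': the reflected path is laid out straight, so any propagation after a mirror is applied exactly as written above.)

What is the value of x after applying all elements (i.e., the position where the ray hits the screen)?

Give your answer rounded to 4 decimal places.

Initial: x=-1.0000 theta=-0.1000
After 1 (propagate distance d=26): x=-3.6000 theta=-0.1000
After 2 (thin lens f=14): x=-3.6000 theta=11/70 (≈0.1571)
After 3 (propagate distance d=23): x=1/70 (≈0.0143) theta=11/70 (≈0.1571)
After 4 (thin lens f=44): x=1/70 (≈0.0143) theta=69/440 (≈0.1568)
After 5 (propagate distance d=39 (to screen)): x=18881/3080 (≈6.1302) theta=69/440 (≈0.1568)
Rounded to 4 decimal places: x = 6.1302

Answer: 6.1302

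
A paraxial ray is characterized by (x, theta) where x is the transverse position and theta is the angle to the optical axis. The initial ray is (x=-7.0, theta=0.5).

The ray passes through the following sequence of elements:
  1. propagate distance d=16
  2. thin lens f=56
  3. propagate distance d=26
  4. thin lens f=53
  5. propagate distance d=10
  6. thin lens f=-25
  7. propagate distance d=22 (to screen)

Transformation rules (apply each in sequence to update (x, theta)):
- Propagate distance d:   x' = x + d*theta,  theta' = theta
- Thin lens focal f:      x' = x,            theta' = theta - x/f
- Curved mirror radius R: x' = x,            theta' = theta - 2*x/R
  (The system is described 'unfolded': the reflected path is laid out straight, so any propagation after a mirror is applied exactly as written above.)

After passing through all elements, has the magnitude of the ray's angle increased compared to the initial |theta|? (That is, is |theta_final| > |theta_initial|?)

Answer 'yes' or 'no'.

Initial: x=-7.0000 theta=0.5000
After 1 (propagate distance d=16): x=1.0000 theta=0.5000
After 2 (thin lens f=56): x=1.0000 theta=27/56 (≈0.4821)
After 3 (propagate distance d=26): x=379/28 (≈13.5357) theta=27/56 (≈0.4821)
After 4 (thin lens f=53): x=379/28 (≈13.5357) theta=673/2968 (≈0.2268)
After 5 (propagate distance d=10): x=5863/371 (≈15.8032) theta=673/2968 (≈0.2268)
After 6 (thin lens f=-25): x=5863/371 (≈15.8032) theta=63729/74200 (≈0.8589)
After 7 (propagate distance d=22 (to screen)): x=1287319/37100 (≈34.6986) theta=63729/74200 (≈0.8589)
|theta_initial|=0.5000 |theta_final|=63729/74200 (≈0.8589) -> increased

Answer: yes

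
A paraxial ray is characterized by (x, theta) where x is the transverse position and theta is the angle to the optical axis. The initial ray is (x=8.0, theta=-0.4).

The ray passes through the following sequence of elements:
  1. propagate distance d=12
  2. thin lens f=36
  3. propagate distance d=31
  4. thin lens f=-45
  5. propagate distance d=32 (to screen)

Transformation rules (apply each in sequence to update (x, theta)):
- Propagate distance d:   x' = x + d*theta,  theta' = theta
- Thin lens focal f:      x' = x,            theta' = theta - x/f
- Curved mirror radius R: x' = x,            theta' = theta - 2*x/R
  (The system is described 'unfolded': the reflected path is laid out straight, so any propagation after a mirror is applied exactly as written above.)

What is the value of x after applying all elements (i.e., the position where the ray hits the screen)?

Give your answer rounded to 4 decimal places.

Initial: x=8.0000 theta=-0.4000
After 1 (propagate distance d=12): x=3.2000 theta=-0.4000
After 2 (thin lens f=36): x=3.2000 theta=-22/45 (≈-0.4889)
After 3 (propagate distance d=31): x=-538/45 (≈-11.9556) theta=-22/45 (≈-0.4889)
After 4 (thin lens f=-45): x=-538/45 (≈-11.9556) theta=-1528/2025 (≈-0.7546)
After 5 (propagate distance d=32 (to screen)): x=-73106/2025 (≈-36.1017) theta=-1528/2025 (≈-0.7546)
Rounded to 4 decimal places: x = -36.1017

Answer: -36.1017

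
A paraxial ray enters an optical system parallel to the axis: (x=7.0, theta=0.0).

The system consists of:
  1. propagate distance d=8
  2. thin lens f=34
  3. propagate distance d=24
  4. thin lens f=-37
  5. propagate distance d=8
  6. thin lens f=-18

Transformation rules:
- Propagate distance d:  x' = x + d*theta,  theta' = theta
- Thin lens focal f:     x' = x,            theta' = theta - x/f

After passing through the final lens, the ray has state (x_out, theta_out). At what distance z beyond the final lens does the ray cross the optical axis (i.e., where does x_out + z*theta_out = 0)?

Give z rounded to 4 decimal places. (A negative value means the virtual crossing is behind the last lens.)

Initial: x=7.0000 theta=0.0000
After 1 (propagate distance d=8): x=7.0000 theta=0.0000
After 2 (thin lens f=34): x=7.0000 theta=-7/34 (≈-0.2059)
After 3 (propagate distance d=24): x=35/17 (≈2.0588) theta=-7/34 (≈-0.2059)
After 4 (thin lens f=-37): x=35/17 (≈2.0588) theta=-189/1258 (≈-0.1502)
After 5 (propagate distance d=8): x=539/629 (≈0.8569) theta=-189/1258 (≈-0.1502)
After 6 (thin lens f=-18): x=539/629 (≈0.8569) theta=-581/5661 (≈-0.1026)
z_focus = -x_out/theta_out = -(539/629)/(-581/5661) = 693/83 ≈ 8.3494
Rounded to 4 decimal places: z = 8.3494

Answer: 8.3494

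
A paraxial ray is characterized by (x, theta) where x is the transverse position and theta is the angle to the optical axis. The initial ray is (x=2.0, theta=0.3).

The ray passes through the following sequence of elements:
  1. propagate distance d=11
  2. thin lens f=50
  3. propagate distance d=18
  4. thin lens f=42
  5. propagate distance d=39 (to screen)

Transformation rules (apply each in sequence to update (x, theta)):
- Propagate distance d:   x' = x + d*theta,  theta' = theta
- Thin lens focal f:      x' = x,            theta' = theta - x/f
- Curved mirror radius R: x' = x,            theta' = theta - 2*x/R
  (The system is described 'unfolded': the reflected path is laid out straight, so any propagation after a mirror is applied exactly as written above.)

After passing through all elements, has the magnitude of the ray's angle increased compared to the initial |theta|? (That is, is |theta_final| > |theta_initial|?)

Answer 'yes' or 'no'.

Answer: no

Derivation:
Initial: x=2.0000 theta=0.3000
After 1 (propagate distance d=11): x=5.3000 theta=0.3000
After 2 (thin lens f=50): x=5.3000 theta=0.1940
After 3 (propagate distance d=18): x=8.7920 theta=0.1940
After 4 (thin lens f=42): x=8.7920 theta=-23/1500 (≈-0.0153)
After 5 (propagate distance d=39 (to screen)): x=8.1940 theta=-23/1500 (≈-0.0153)
|theta_initial|=0.3000 |theta_final|=23/1500 (≈0.0153) -> not increased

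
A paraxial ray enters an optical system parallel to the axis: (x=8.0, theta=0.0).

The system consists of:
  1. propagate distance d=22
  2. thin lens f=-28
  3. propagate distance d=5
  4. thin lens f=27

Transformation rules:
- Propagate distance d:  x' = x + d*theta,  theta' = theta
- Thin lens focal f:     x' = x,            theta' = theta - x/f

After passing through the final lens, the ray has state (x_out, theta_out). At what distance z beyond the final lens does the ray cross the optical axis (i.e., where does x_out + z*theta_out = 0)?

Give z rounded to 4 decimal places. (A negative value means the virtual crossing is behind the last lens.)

Answer: 148.5000

Derivation:
Initial: x=8.0000 theta=0.0000
After 1 (propagate distance d=22): x=8.0000 theta=0.0000
After 2 (thin lens f=-28): x=8.0000 theta=2/7 (≈0.2857)
After 3 (propagate distance d=5): x=66/7 (≈9.4286) theta=2/7 (≈0.2857)
After 4 (thin lens f=27): x=66/7 (≈9.4286) theta=-4/63 (≈-0.0635)
z_focus = -x_out/theta_out = -(66/7)/(-4/63) = 148.5000
Rounded to 4 decimal places: z = 148.5000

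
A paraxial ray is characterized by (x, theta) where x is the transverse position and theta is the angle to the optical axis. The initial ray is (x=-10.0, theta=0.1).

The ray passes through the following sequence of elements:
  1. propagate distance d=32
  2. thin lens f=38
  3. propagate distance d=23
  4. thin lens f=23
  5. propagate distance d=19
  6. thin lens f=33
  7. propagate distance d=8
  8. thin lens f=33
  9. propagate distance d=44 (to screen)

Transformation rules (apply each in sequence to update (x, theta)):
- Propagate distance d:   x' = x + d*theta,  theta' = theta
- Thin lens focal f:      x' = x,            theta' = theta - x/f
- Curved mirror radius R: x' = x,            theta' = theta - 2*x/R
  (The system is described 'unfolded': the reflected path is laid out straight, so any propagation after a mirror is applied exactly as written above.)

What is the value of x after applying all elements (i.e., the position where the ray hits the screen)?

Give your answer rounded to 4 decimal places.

Answer: 3.9212

Derivation:
Initial: x=-10.0000 theta=0.1000
After 1 (propagate distance d=32): x=-6.8000 theta=0.1000
After 2 (thin lens f=38): x=-6.8000 theta=53/190 (≈0.2789)
After 3 (propagate distance d=23): x=-73/190 (≈-0.3842) theta=53/190 (≈0.2789)
After 4 (thin lens f=23): x=-73/190 (≈-0.3842) theta=34/115 (≈0.2957)
After 5 (propagate distance d=19): x=22869/4370 (≈5.2332) theta=34/115 (≈0.2957)
After 6 (thin lens f=33): x=22869/4370 (≈5.2332) theta=599/4370 (≈0.1371)
After 7 (propagate distance d=8): x=27661/4370 (≈6.3297) theta=599/4370 (≈0.1371)
After 8 (thin lens f=33): x=27661/4370 (≈6.3297) theta=-3947/72105 (≈-0.0547)
After 9 (propagate distance d=44 (to screen)): x=51407/13110 (≈3.9212) theta=-3947/72105 (≈-0.0547)
Rounded to 4 decimal places: x = 3.9212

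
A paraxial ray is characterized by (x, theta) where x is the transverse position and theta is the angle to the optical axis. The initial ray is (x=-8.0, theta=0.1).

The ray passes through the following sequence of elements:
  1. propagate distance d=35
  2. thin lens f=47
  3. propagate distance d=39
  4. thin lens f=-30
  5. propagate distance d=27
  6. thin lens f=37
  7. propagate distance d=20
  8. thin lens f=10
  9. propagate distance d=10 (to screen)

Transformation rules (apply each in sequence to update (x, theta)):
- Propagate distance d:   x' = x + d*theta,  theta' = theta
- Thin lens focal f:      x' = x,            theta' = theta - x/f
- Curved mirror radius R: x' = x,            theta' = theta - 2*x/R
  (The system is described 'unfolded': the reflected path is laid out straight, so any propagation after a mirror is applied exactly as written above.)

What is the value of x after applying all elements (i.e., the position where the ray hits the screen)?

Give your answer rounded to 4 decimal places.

Answer: -0.0357

Derivation:
Initial: x=-8.0000 theta=0.1000
After 1 (propagate distance d=35): x=-4.5000 theta=0.1000
After 2 (thin lens f=47): x=-4.5000 theta=46/235 (≈0.1957)
After 3 (propagate distance d=39): x=1473/470 (≈3.1340) theta=46/235 (≈0.1957)
After 4 (thin lens f=-30): x=1473/470 (≈3.1340) theta=1411/4700 (≈0.3002)
After 5 (propagate distance d=27): x=52827/4700 (≈11.2398) theta=1411/4700 (≈0.3002)
After 6 (thin lens f=37): x=52827/4700 (≈11.2398) theta=-31/8695 (≈-0.0036)
After 7 (propagate distance d=20): x=1942199/173900 (≈11.1685) theta=-31/8695 (≈-0.0036)
After 8 (thin lens f=10): x=1942199/173900 (≈11.1685) theta=-1948399/1739000 (≈-1.1204)
After 9 (propagate distance d=10 (to screen)): x=-62/1739 (≈-0.0357) theta=-1948399/1739000 (≈-1.1204)
Rounded to 4 decimal places: x = -0.0357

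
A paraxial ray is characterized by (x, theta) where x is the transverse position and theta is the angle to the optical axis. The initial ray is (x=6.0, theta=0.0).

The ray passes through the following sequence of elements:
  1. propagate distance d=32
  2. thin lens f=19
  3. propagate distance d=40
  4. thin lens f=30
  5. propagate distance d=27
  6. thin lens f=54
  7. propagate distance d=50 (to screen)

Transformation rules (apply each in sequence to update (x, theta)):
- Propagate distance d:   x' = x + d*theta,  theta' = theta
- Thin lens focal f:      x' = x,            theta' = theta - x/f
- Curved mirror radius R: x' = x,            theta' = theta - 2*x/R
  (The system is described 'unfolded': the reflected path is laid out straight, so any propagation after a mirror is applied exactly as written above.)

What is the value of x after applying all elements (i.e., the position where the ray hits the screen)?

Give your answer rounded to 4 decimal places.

Answer: -5.4175

Derivation:
Initial: x=6.0000 theta=0.0000
After 1 (propagate distance d=32): x=6.0000 theta=0.0000
After 2 (thin lens f=19): x=6.0000 theta=-6/19 (≈-0.3158)
After 3 (propagate distance d=40): x=-126/19 (≈-6.6316) theta=-6/19 (≈-0.3158)
After 4 (thin lens f=30): x=-126/19 (≈-6.6316) theta=-9/95 (≈-0.0947)
After 5 (propagate distance d=27): x=-873/95 (≈-9.1895) theta=-9/95 (≈-0.0947)
After 6 (thin lens f=54): x=-873/95 (≈-9.1895) theta=43/570 (≈0.0754)
After 7 (propagate distance d=50 (to screen)): x=-1544/285 (≈-5.4175) theta=43/570 (≈0.0754)
Rounded to 4 decimal places: x = -5.4175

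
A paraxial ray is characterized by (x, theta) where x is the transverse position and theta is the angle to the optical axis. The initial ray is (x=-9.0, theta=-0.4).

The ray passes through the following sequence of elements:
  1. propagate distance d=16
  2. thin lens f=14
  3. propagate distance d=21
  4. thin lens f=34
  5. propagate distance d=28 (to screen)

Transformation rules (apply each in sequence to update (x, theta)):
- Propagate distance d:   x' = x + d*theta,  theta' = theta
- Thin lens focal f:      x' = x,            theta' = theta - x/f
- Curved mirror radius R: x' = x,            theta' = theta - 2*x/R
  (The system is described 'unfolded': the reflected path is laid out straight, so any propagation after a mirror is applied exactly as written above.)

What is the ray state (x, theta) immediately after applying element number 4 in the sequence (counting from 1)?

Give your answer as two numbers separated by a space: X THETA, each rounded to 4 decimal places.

Initial: x=-9.0000 theta=-0.4000
After 1 (propagate distance d=16): x=-15.4000 theta=-0.4000
After 2 (thin lens f=14): x=-15.4000 theta=0.7000
After 3 (propagate distance d=21): x=-0.7000 theta=0.7000
After 4 (thin lens f=34): x=-0.7000 theta=49/68 (≈0.7206)
Rounded to 4 decimal places: x = -0.7000, theta = 0.7206

Answer: -0.7000 0.7206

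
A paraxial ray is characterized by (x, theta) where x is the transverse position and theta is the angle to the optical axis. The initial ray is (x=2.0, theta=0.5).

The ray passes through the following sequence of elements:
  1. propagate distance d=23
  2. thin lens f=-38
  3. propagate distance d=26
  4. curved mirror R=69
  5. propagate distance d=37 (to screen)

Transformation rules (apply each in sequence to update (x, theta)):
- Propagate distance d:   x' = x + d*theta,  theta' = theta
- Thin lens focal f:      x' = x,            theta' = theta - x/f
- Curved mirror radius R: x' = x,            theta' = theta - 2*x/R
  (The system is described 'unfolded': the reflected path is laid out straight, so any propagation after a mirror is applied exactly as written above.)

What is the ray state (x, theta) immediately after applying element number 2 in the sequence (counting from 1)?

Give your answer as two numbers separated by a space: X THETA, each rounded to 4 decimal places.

Answer: 13.5000 0.8553

Derivation:
Initial: x=2.0000 theta=0.5000
After 1 (propagate distance d=23): x=13.5000 theta=0.5000
After 2 (thin lens f=-38): x=13.5000 theta=65/76 (≈0.8553)
Rounded to 4 decimal places: x = 13.5000, theta = 0.8553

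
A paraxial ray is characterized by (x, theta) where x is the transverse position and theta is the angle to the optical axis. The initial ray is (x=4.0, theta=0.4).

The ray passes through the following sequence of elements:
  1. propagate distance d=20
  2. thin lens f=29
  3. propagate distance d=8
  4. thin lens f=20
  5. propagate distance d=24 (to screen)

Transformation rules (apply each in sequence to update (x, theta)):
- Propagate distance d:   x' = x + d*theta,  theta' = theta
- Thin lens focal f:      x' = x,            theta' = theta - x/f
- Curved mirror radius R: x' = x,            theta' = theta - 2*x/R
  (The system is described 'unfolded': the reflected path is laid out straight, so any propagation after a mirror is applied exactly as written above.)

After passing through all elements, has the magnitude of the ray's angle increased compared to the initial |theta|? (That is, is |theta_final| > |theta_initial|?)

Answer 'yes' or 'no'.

Answer: yes

Derivation:
Initial: x=4.0000 theta=0.4000
After 1 (propagate distance d=20): x=12.0000 theta=0.4000
After 2 (thin lens f=29): x=12.0000 theta=-2/145 (≈-0.0138)
After 3 (propagate distance d=8): x=1724/145 (≈11.8897) theta=-2/145 (≈-0.0138)
After 4 (thin lens f=20): x=1724/145 (≈11.8897) theta=-441/725 (≈-0.6083)
After 5 (propagate distance d=24 (to screen)): x=-1964/725 (≈-2.7090) theta=-441/725 (≈-0.6083)
|theta_initial|=0.4000 |theta_final|=441/725 (≈0.6083) -> increased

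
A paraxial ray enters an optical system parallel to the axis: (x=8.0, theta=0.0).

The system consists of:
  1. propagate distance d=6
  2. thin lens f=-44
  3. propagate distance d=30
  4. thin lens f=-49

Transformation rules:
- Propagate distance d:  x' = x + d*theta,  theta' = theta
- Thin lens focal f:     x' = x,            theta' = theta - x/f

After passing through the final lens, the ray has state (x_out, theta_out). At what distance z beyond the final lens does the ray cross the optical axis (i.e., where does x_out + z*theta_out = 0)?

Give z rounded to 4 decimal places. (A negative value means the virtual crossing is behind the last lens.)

Initial: x=8.0000 theta=0.0000
After 1 (propagate distance d=6): x=8.0000 theta=0.0000
After 2 (thin lens f=-44): x=8.0000 theta=2/11 (≈0.1818)
After 3 (propagate distance d=30): x=148/11 (≈13.4545) theta=2/11 (≈0.1818)
After 4 (thin lens f=-49): x=148/11 (≈13.4545) theta=246/539 (≈0.4564)
z_focus = -x_out/theta_out = -(148/11)/(246/539) = -3626/123 ≈ -29.4797
Rounded to 4 decimal places: z = -29.4797

Answer: -29.4797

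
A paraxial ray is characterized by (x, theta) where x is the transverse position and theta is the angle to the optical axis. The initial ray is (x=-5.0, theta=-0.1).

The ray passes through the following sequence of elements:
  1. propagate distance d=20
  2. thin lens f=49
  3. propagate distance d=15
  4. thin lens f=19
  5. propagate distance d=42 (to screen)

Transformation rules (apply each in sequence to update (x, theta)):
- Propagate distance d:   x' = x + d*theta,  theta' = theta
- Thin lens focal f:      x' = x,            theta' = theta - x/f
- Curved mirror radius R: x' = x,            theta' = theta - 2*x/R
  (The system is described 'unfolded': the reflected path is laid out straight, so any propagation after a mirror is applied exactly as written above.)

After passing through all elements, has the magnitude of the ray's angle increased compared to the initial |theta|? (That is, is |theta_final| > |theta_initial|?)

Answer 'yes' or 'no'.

Initial: x=-5.0000 theta=-0.1000
After 1 (propagate distance d=20): x=-7.0000 theta=-0.1000
After 2 (thin lens f=49): x=-7.0000 theta=3/70 (≈0.0429)
After 3 (propagate distance d=15): x=-89/14 (≈-6.3571) theta=3/70 (≈0.0429)
After 4 (thin lens f=19): x=-89/14 (≈-6.3571) theta=251/665 (≈0.3774)
After 5 (propagate distance d=42 (to screen)): x=12629/1330 (≈9.4955) theta=251/665 (≈0.3774)
|theta_initial|=0.1000 |theta_final|=251/665 (≈0.3774) -> increased

Answer: yes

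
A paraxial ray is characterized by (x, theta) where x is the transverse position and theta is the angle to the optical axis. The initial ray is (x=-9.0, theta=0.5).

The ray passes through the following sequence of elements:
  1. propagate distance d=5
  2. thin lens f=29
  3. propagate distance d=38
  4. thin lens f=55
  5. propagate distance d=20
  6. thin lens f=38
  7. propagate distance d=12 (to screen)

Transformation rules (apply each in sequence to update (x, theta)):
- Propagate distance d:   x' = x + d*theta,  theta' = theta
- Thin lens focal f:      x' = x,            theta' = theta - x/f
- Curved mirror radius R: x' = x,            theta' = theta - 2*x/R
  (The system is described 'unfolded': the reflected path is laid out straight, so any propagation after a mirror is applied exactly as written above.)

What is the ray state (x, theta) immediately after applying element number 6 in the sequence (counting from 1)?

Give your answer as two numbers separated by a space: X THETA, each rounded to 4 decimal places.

Initial: x=-9.0000 theta=0.5000
After 1 (propagate distance d=5): x=-6.5000 theta=0.5000
After 2 (thin lens f=29): x=-6.5000 theta=21/29 (≈0.7241)
After 3 (propagate distance d=38): x=1219/58 (≈21.0172) theta=21/29 (≈0.7241)
After 4 (thin lens f=55): x=1219/58 (≈21.0172) theta=1091/3190 (≈0.3420)
After 5 (propagate distance d=20): x=17773/638 (≈27.8574) theta=1091/3190 (≈0.3420)
After 6 (thin lens f=38): x=17773/638 (≈27.8574) theta=-47407/121220 (≈-0.3911)
Rounded to 4 decimal places: x = 27.8574, theta = -0.3911

Answer: 27.8574 -0.3911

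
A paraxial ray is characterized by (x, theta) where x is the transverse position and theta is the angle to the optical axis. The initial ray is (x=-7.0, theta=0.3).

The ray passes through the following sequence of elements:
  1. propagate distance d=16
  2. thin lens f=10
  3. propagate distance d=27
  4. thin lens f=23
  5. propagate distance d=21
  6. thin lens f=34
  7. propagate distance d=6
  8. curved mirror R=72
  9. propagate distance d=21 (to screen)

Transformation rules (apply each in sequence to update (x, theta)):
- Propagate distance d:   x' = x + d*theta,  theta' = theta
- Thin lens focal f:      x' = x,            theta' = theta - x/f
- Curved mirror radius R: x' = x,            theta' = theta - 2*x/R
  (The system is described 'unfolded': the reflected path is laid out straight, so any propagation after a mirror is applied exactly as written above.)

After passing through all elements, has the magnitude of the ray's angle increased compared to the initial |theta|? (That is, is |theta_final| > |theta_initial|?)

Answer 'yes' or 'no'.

Answer: yes

Derivation:
Initial: x=-7.0000 theta=0.3000
After 1 (propagate distance d=16): x=-2.2000 theta=0.3000
After 2 (thin lens f=10): x=-2.2000 theta=0.5200
After 3 (propagate distance d=27): x=11.8400 theta=0.5200
After 4 (thin lens f=23): x=11.8400 theta=3/575 (≈0.0052)
After 5 (propagate distance d=21): x=6871/575 (≈11.9496) theta=3/575 (≈0.0052)
After 6 (thin lens f=34): x=6871/575 (≈11.9496) theta=-6769/19550 (≈-0.3462)
After 7 (propagate distance d=6): x=3860/391 (≈9.8721) theta=-6769/19550 (≈-0.3462)
After 8 (curved mirror R=72): x=3860/391 (≈9.8721) theta=-109171/175950 (≈-0.6205)
After 9 (propagate distance d=21 (to screen)): x=-185197/58650 (≈-3.1577) theta=-109171/175950 (≈-0.6205)
|theta_initial|=0.3000 |theta_final|=109171/175950 (≈0.6205) -> increased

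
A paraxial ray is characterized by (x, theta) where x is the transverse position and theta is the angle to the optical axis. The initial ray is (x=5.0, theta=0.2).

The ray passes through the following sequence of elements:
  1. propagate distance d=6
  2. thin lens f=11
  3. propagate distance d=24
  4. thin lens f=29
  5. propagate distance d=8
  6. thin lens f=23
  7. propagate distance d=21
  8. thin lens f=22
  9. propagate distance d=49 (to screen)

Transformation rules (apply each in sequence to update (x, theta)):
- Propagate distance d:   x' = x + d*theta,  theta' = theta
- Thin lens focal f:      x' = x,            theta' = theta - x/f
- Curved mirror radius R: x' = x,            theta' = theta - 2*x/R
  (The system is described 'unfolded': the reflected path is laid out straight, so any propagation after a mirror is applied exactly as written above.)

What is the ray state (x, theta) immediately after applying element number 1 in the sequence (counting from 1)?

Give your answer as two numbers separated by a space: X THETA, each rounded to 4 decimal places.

Answer: 6.2000 0.2000

Derivation:
Initial: x=5.0000 theta=0.2000
After 1 (propagate distance d=6): x=6.2000 theta=0.2000
Rounded to 4 decimal places: x = 6.2000, theta = 0.2000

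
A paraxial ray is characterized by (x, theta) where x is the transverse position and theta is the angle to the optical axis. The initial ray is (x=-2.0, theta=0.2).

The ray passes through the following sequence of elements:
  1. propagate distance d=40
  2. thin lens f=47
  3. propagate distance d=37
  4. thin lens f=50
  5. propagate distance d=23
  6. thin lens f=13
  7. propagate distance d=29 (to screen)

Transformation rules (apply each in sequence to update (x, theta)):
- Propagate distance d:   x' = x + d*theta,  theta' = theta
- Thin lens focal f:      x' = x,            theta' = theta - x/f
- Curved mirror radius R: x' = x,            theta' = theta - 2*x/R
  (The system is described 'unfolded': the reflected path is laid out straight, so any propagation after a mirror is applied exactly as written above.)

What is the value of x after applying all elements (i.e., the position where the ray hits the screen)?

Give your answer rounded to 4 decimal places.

Initial: x=-2.0000 theta=0.2000
After 1 (propagate distance d=40): x=6.0000 theta=0.2000
After 2 (thin lens f=47): x=6.0000 theta=17/235 (≈0.0723)
After 3 (propagate distance d=37): x=2039/235 (≈8.6766) theta=17/235 (≈0.0723)
After 4 (thin lens f=50): x=2039/235 (≈8.6766) theta=-1189/11750 (≈-0.1012)
After 5 (propagate distance d=23): x=74603/11750 (≈6.3492) theta=-1189/11750 (≈-0.1012)
After 6 (thin lens f=13): x=74603/11750 (≈6.3492) theta=-9006/15275 (≈-0.5896)
After 7 (propagate distance d=29 (to screen)): x=-1641901/152750 (≈-10.7489) theta=-9006/15275 (≈-0.5896)
Rounded to 4 decimal places: x = -10.7489

Answer: -10.7489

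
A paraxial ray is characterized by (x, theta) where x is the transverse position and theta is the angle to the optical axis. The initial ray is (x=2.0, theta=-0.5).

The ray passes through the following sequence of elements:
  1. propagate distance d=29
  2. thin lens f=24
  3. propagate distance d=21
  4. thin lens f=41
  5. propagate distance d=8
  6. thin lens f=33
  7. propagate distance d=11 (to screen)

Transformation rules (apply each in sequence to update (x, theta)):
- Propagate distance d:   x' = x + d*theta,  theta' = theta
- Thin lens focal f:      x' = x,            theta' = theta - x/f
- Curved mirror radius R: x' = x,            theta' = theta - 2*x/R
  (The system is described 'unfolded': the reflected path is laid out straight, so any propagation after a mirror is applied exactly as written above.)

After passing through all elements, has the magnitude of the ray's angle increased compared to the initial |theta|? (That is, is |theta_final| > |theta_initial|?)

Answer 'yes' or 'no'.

Answer: yes

Derivation:
Initial: x=2.0000 theta=-0.5000
After 1 (propagate distance d=29): x=-12.5000 theta=-0.5000
After 2 (thin lens f=24): x=-12.5000 theta=1/48 (≈0.0208)
After 3 (propagate distance d=21): x=-12.0625 theta=1/48 (≈0.0208)
After 4 (thin lens f=41): x=-12.0625 theta=155/492 (≈0.3150)
After 5 (propagate distance d=8): x=-18779/1968 (≈-9.5422) theta=155/492 (≈0.3150)
After 6 (thin lens f=33): x=-18779/1968 (≈-9.5422) theta=39239/64944 (≈0.6042)
After 7 (propagate distance d=11 (to screen)): x=-8549/2952 (≈-2.8960) theta=39239/64944 (≈0.6042)
|theta_initial|=0.5000 |theta_final|=39239/64944 (≈0.6042) -> increased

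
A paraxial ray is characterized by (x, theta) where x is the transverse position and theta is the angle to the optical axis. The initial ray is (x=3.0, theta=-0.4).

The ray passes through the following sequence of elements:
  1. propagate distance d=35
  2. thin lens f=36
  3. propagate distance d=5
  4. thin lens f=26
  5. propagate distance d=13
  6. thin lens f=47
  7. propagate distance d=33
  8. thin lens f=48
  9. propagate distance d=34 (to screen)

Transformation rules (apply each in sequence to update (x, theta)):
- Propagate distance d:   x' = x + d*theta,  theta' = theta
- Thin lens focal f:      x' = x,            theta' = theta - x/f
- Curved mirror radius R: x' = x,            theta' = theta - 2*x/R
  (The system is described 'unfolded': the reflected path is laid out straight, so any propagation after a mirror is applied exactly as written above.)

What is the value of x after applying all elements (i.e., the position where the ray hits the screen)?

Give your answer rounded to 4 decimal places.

Initial: x=3.0000 theta=-0.4000
After 1 (propagate distance d=35): x=-11.0000 theta=-0.4000
After 2 (thin lens f=36): x=-11.0000 theta=-17/180 (≈-0.0944)
After 3 (propagate distance d=5): x=-413/36 (≈-11.4722) theta=-17/180 (≈-0.0944)
After 4 (thin lens f=26): x=-413/36 (≈-11.4722) theta=541/1560 (≈0.3468)
After 5 (propagate distance d=13): x=-2507/360 (≈-6.9639) theta=541/1560 (≈0.3468)
After 6 (thin lens f=47): x=-2507/360 (≈-6.9639) theta=13609/27495 (≈0.4950)
After 7 (propagate distance d=33): x=2060999/219960 (≈9.3699) theta=13609/27495 (≈0.4950)
After 8 (thin lens f=48): x=2060999/219960 (≈9.3699) theta=3164857/10558080 (≈0.2998)
After 9 (propagate distance d=34 (to screen)): x=20653309/1055808 (≈19.5616) theta=3164857/10558080 (≈0.2998)
Rounded to 4 decimal places: x = 19.5616

Answer: 19.5616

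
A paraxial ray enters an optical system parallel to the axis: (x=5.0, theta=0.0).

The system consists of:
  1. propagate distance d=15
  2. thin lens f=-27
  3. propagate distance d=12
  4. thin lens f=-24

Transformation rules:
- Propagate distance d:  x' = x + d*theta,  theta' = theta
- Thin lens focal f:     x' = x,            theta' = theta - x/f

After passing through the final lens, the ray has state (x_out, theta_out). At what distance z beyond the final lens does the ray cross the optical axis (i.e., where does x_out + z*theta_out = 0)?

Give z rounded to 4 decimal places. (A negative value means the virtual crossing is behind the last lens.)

Initial: x=5.0000 theta=0.0000
After 1 (propagate distance d=15): x=5.0000 theta=0.0000
After 2 (thin lens f=-27): x=5.0000 theta=5/27 (≈0.1852)
After 3 (propagate distance d=12): x=65/9 (≈7.2222) theta=5/27 (≈0.1852)
After 4 (thin lens f=-24): x=65/9 (≈7.2222) theta=35/72 (≈0.4861)
z_focus = -x_out/theta_out = -(65/9)/(35/72) = -104/7 ≈ -14.8571
Rounded to 4 decimal places: z = -14.8571

Answer: -14.8571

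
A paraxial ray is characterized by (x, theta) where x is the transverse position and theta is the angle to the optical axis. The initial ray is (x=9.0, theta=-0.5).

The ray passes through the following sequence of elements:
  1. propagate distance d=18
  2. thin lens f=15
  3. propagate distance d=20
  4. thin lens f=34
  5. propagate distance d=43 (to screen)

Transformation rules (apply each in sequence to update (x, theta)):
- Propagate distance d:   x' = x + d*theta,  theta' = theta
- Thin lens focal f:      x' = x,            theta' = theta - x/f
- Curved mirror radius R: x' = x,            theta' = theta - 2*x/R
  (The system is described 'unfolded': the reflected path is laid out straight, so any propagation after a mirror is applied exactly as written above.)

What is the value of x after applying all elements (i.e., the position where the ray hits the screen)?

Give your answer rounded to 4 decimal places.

Answer: -18.8529

Derivation:
Initial: x=9.0000 theta=-0.5000
After 1 (propagate distance d=18): x=0.0000 theta=-0.5000
After 2 (thin lens f=15): x=0.0000 theta=-0.5000
After 3 (propagate distance d=20): x=-10.0000 theta=-0.5000
After 4 (thin lens f=34): x=-10.0000 theta=-7/34 (≈-0.2059)
After 5 (propagate distance d=43 (to screen)): x=-641/34 (≈-18.8529) theta=-7/34 (≈-0.2059)
Rounded to 4 decimal places: x = -18.8529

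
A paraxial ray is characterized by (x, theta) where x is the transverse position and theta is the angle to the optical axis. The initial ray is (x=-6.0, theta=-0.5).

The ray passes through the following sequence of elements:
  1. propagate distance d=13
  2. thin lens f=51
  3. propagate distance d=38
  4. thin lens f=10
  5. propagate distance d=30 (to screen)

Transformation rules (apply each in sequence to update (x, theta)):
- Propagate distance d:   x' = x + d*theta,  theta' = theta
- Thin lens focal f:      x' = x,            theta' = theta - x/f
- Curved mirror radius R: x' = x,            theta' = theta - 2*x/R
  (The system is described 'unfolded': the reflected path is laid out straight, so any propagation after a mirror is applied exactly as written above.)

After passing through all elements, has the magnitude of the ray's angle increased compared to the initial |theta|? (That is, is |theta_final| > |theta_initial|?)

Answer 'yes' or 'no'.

Initial: x=-6.0000 theta=-0.5000
After 1 (propagate distance d=13): x=-12.5000 theta=-0.5000
After 2 (thin lens f=51): x=-12.5000 theta=-13/51 (≈-0.2549)
After 3 (propagate distance d=38): x=-2263/102 (≈-22.1863) theta=-13/51 (≈-0.2549)
After 4 (thin lens f=10): x=-2263/102 (≈-22.1863) theta=2003/1020 (≈1.9637)
After 5 (propagate distance d=30 (to screen)): x=1873/51 (≈36.7255) theta=2003/1020 (≈1.9637)
|theta_initial|=0.5000 |theta_final|=2003/1020 (≈1.9637) -> increased

Answer: yes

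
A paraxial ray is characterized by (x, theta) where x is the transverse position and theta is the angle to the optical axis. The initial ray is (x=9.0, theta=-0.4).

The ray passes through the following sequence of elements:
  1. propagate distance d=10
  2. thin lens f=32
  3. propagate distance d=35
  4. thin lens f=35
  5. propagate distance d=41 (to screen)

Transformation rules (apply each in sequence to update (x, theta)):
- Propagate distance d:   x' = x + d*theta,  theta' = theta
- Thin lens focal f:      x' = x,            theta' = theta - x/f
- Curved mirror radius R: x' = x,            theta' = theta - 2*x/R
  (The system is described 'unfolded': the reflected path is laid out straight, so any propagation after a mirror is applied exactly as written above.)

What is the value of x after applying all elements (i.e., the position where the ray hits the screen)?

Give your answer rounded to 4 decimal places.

Answer: -20.3259

Derivation:
Initial: x=9.0000 theta=-0.4000
After 1 (propagate distance d=10): x=5.0000 theta=-0.4000
After 2 (thin lens f=32): x=5.0000 theta=-89/160 (≈-0.5563)
After 3 (propagate distance d=35): x=-463/32 (≈-14.4688) theta=-89/160 (≈-0.5563)
After 4 (thin lens f=35): x=-463/32 (≈-14.4688) theta=-1/7 (≈-0.1429)
After 5 (propagate distance d=41 (to screen)): x=-4553/224 (≈-20.3259) theta=-1/7 (≈-0.1429)
Rounded to 4 decimal places: x = -20.3259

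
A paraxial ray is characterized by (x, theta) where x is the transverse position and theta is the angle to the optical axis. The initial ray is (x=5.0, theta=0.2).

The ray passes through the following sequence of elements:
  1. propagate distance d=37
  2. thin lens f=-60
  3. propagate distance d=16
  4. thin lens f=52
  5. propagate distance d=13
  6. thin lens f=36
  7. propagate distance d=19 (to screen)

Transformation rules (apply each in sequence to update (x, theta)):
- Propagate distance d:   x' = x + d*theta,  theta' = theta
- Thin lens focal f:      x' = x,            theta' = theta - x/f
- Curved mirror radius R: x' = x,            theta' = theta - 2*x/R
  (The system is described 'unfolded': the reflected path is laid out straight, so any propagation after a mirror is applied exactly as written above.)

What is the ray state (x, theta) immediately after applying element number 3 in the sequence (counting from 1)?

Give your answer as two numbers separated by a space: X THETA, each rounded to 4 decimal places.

Initial: x=5.0000 theta=0.2000
After 1 (propagate distance d=37): x=12.4000 theta=0.2000
After 2 (thin lens f=-60): x=12.4000 theta=61/150 (≈0.4067)
After 3 (propagate distance d=16): x=1418/75 (≈18.9067) theta=61/150 (≈0.4067)
Rounded to 4 decimal places: x = 18.9067, theta = 0.4067

Answer: 18.9067 0.4067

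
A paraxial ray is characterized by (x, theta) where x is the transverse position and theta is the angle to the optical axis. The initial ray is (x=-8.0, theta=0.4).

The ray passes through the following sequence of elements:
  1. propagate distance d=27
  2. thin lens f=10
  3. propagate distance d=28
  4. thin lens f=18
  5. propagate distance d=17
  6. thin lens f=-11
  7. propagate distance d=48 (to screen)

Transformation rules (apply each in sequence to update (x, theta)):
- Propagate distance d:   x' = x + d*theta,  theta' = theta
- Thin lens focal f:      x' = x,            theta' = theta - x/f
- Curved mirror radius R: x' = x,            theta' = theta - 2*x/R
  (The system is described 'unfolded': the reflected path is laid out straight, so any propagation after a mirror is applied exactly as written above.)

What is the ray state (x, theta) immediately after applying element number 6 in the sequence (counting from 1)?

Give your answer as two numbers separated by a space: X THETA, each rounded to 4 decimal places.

Answer: 2.3822 -0.0057

Derivation:
Initial: x=-8.0000 theta=0.4000
After 1 (propagate distance d=27): x=2.8000 theta=0.4000
After 2 (thin lens f=10): x=2.8000 theta=0.1200
After 3 (propagate distance d=28): x=6.1600 theta=0.1200
After 4 (thin lens f=18): x=6.1600 theta=-2/9 (≈-0.2222)
After 5 (propagate distance d=17): x=536/225 (≈2.3822) theta=-2/9 (≈-0.2222)
After 6 (thin lens f=-11): x=536/225 (≈2.3822) theta=-14/2475 (≈-0.0057)
Rounded to 4 decimal places: x = 2.3822, theta = -0.0057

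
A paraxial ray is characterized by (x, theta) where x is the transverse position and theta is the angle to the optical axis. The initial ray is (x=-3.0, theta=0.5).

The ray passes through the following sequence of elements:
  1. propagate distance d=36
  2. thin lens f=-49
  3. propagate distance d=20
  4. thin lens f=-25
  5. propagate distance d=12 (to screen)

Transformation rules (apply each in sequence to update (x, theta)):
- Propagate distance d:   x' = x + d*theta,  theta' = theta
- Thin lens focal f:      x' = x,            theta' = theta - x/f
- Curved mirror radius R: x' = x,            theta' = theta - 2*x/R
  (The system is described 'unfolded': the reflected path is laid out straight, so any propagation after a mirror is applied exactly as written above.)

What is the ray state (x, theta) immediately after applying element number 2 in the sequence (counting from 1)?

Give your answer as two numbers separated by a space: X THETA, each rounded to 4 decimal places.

Answer: 15.0000 0.8061

Derivation:
Initial: x=-3.0000 theta=0.5000
After 1 (propagate distance d=36): x=15.0000 theta=0.5000
After 2 (thin lens f=-49): x=15.0000 theta=79/98 (≈0.8061)
Rounded to 4 decimal places: x = 15.0000, theta = 0.8061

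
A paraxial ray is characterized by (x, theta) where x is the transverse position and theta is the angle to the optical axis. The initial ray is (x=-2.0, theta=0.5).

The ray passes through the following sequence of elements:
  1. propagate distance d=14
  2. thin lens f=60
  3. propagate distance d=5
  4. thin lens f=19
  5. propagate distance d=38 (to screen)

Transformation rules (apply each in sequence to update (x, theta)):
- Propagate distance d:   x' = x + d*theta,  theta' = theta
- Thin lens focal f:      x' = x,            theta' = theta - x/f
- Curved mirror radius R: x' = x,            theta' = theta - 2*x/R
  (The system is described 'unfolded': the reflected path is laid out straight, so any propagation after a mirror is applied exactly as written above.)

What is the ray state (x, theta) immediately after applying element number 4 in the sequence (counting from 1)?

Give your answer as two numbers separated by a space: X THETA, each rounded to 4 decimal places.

Initial: x=-2.0000 theta=0.5000
After 1 (propagate distance d=14): x=5.0000 theta=0.5000
After 2 (thin lens f=60): x=5.0000 theta=5/12 (≈0.4167)
After 3 (propagate distance d=5): x=85/12 (≈7.0833) theta=5/12 (≈0.4167)
After 4 (thin lens f=19): x=85/12 (≈7.0833) theta=5/114 (≈0.0439)
Rounded to 4 decimal places: x = 7.0833, theta = 0.0439

Answer: 7.0833 0.0439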